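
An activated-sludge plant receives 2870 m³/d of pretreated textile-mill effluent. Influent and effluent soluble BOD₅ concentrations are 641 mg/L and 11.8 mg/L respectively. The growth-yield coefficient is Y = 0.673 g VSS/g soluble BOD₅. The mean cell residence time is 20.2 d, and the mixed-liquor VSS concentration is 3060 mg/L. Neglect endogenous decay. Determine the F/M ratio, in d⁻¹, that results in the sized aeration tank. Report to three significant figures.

F/M ≈ 0.0749 d⁻¹

With k_d = 0 the design equation reduces to V = Y Q (S₀−S) θ_c / X = 0.673 × 2870 × (641 − 11.8) × 20.2 / 3060 = 8023 m³.
Food-to-microorganism ratio F/M = Q S₀ / (V X) = 2870 × 641 / (8023 × 3060) = 0.07494 d⁻¹.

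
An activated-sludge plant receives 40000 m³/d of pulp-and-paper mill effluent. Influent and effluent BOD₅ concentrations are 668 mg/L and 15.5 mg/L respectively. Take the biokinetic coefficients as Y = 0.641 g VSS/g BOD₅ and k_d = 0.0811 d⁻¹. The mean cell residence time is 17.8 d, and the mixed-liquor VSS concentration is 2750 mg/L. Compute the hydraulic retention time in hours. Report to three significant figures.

From the SRT design equation V = Y Q (S₀−S) θ_c / [X (1 + k_d θ_c)] = 0.641 × 40000 × (668 − 15.5) × 17.8 / [2750 × (1 + 0.0811 × 17.8)] = 2.98×10^8 / 6720 = 44316 m³.
τ = V/Q = 44316/40000 = 1.108 d, or 26.59 h.

τ ≈ 26.6 h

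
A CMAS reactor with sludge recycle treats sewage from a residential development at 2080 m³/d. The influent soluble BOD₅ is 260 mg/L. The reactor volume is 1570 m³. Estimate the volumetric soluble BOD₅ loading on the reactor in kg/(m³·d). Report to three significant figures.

L_v ≈ 0.344 kg soluble BOD₅/(m³·d)

Volumetric loading L_v = Q·S₀ / V = 2080 × 260 g/m³ / 1570 m³ = 344.5 g/(m³·d) = 0.3445 kg soluble BOD₅/(m³·d).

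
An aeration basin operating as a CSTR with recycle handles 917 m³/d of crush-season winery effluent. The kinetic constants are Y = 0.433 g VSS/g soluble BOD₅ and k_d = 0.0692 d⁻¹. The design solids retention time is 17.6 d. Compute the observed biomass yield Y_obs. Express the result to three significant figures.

Y_obs ≈ 0.195 g VSS/g soluble BOD₅

Correct the yield for decay: Y_obs = Y/(1 + k_d θ_c) = 0.433 / (1 + 0.0692 × 17.6) = 0.433 / 2.218 = 0.1952.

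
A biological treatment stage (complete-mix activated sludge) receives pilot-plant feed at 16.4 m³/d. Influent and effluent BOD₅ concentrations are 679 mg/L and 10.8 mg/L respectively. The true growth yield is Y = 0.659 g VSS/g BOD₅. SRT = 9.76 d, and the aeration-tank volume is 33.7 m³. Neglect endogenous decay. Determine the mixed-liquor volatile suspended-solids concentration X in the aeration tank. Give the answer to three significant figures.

X ≈ 2090 mg/L

Without decay, X = Y Q (S₀−S) θ_c / V = 0.659 × 16.4 × (679 − 10.8) × 9.76 / 33.7 = 2091 mg/L.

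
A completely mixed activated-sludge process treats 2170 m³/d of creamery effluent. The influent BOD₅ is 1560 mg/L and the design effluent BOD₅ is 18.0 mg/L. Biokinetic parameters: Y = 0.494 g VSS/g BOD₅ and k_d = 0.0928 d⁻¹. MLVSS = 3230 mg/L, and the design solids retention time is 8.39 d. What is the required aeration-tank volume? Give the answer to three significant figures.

From the SRT design equation V = Y Q (S₀−S) θ_c / [X (1 + k_d θ_c)] = 0.494 × 2170 × (1560 − 18.0) × 8.39 / [3230 × (1 + 0.0928 × 8.39)] = 1.39×10^7 / 5745 = 2414 m³.

V ≈ 2410 m³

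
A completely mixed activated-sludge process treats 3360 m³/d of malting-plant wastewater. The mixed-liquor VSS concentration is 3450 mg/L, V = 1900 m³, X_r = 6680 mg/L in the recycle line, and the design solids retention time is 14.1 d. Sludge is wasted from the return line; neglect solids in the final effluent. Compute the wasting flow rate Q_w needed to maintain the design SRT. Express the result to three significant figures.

Q_w ≈ 69.6 m³/d

Wasting from the return line (neglecting effluent solids): Q_w = V·X / (θ_c·X_r) = 1900 × 3450 / (14.1 × 6680) = 69.59 m³/d.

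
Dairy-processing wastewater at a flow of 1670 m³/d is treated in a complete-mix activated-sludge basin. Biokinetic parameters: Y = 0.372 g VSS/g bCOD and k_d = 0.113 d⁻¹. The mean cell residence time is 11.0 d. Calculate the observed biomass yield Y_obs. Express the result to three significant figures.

Y_obs = Y / (1 + k_d θ_c) = 0.372 / (1 + 0.113 × 11.0) = 0.372 / 2.243 = 0.1658.

Y_obs ≈ 0.166 g VSS/g bCOD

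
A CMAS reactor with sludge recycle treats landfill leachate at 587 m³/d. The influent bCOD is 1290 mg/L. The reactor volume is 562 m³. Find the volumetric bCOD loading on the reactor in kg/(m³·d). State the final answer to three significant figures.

Volumetric loading L_v = Q·S₀ / V = 587 × 1290 g/m³ / 562.0 m³ = 1347 g/(m³·d) = 1.347 kg bCOD/(m³·d).

L_v ≈ 1.35 kg bCOD/(m³·d)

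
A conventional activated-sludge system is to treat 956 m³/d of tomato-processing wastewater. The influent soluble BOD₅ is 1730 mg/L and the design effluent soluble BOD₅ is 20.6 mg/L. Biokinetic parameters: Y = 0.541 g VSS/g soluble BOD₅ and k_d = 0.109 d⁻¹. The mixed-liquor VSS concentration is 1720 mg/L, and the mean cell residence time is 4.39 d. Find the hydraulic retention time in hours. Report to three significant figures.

Steady-state biomass mass balance: V·X·(1 + k_d·θ_c) = Y·Q·(S₀ − S)·θ_c, so V = 0.541 × 956 × (1730 − 20.6) × 4.39 / [1720 × (1 + 0.109 × 4.39)] = 3.88×10^6 / 2543 = 1526 m³.
HRT = V/Q = 1526 m³ / 956 m³·d⁻¹ = 1.596 d × 24 = 38.31 h.

τ ≈ 38.3 h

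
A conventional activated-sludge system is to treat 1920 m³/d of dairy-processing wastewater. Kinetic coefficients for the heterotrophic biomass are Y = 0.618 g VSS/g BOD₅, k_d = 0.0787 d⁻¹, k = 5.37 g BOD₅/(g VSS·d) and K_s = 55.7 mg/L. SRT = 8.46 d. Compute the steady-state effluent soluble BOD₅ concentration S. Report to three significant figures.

S ≈ 3.51 mg/L

Effluent substrate depends only on kinetics and SRT: S = K_s(1 + k_d θ_c) / [θ_c(Yk − k_d) − 1] = 55.7 × (1 + 0.0787 × 8.46) / [8.46 × (0.618 × 5.37 − 0.0787) − 1] = 92.79 / 26.41 = 3.513 mg/L.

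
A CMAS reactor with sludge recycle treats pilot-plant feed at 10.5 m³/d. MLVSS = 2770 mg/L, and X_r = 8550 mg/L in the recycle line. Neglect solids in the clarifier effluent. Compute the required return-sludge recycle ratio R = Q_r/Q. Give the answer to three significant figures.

Mass balance around the secondary clarifier (neglecting effluent solids): R = X / (X_r − X) = 2770 / (8550 − 2770) = 0.4792.

R ≈ 0.479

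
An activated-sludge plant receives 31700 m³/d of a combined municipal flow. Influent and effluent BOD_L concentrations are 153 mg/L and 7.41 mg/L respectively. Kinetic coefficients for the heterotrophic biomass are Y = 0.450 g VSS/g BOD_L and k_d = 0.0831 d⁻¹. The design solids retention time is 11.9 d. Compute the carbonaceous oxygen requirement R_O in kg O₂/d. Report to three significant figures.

Y_obs = Y / (1 + k_d θ_c) = 0.450 / (1 + 0.0831 × 11.9) = 0.450 / 1.989 = 0.2263.
ΔS = 153 − 7.41 = 145.6 mg/L, so the substrate removal rate is 31700 × 145.6/1000 = 4615 kg BOD_L/d.
Net sludge production P_X = 0.2263 × 4615 = 1044 kg VSS/d.
R_O = Q·(S₀ − S) − 1.42·P_X = 4615 − 1.42 × 1044 = 3132 kg O₂/d.

R_O ≈ 3130 kg O₂/d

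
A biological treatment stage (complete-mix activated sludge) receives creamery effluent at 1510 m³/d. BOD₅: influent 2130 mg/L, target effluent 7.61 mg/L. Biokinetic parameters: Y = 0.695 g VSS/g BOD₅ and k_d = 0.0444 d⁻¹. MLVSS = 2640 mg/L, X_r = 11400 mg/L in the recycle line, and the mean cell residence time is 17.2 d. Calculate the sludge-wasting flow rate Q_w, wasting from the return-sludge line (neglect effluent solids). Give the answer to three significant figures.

Q_w ≈ 111 m³/d

Steady-state biomass mass balance: V·X·(1 + k_d·θ_c) = Y·Q·(S₀ − S)·θ_c, so V = 0.695 × 1510 × (2130 − 7.61) × 17.2 / [2640 × (1 + 0.0444 × 17.2)] = 3.83×10^7 / 4656 = 8228 m³.
Wasting from the return line (neglecting effluent solids): Q_w = V·X / (θ_c·X_r) = 8228 × 2640 / (17.2 × 11400) = 110.8 m³/d.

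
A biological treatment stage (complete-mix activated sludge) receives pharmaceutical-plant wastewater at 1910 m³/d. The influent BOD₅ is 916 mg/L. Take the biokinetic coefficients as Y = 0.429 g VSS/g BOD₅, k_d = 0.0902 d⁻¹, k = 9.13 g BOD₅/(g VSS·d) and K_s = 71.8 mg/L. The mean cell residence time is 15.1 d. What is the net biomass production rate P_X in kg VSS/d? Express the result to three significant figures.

P_X ≈ 317 kg VSS/d

From the Monod/SRT balance for a CMAS, S = K_s·(1+k_d θ_c)/[θ_c·(Y k − k_d) − 1] = 71.8 × (1 + 0.0902 × 15.1) / [15.1 × (0.429 × 9.13 − 0.0902) − 1] = 169.6 / 56.78 = 2.987 mg/L.
The observed yield is Y_obs = Y/(1 + k_d·θ_c) = 0.429 / (1 + 0.0902 × 15.1) = 0.429 / 2.362 = 0.1816 g VSS per g BOD₅ removed.
Substrate removed = Q·(S₀ − S) = 1910 m³/d × (916 − 2.99) g/m³ = 1.74×10^6 g/d = 1744 kg/d.
Net biomass production P_X = Y_obs × Q·(S₀ − S) = 0.1816 × 1744 = 316.7 kg VSS/d.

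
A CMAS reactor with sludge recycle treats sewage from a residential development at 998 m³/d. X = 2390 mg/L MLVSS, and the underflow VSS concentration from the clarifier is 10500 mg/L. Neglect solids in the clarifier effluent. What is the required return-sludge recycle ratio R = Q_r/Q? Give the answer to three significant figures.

R ≈ 0.295

Solids balance on the clarifier gives (1+R)X = R·X_r, so R = X/(X_r − X) = 2390 / (10500 − 2390) = 0.2947.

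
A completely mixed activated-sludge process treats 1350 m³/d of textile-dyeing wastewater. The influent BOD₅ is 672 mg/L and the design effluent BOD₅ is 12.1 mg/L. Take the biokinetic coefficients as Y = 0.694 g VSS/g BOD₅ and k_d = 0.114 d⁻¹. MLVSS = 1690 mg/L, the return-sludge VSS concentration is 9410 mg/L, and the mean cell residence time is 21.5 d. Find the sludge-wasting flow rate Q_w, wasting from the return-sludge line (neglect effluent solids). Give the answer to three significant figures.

Q_w ≈ 19.0 m³/d

Rearranging the biomass balance for a CMAS with decay, V = Y·Q·ΔS·θ_c / [X·(1+k_d θ_c)] = 0.694 × 1350 × (672 − 12.1) × 21.5 / [1690 × (1 + 0.114 × 21.5)] = 1.33×10^7 / 5832 = 2279 m³.
Wasting from the return line (neglecting effluent solids): Q_w = V·X / (θ_c·X_r) = 2279 × 1690 / (21.5 × 9410) = 19.04 m³/d.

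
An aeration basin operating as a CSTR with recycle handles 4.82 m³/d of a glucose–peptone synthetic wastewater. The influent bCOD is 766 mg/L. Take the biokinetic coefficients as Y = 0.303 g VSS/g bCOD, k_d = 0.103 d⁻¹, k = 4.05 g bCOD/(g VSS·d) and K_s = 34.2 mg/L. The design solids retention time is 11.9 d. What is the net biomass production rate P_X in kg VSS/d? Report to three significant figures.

P_X ≈ 0.499 kg VSS/d

For a completely mixed reactor with recycle the Lawrence–McCarty relation gives S = K_s·(1 + k_d·θ_c) / [θ_c·(Y·k − k_d) − 1] = 34.2 × (1 + 0.103 × 11.9) / [11.9 × (0.303 × 4.05 − 0.103) − 1] = 76.12 / 12.38 = 6.150 mg/L.
The observed yield is Y_obs = Y/(1 + k_d·θ_c) = 0.303 / (1 + 0.103 × 11.9) = 0.303 / 2.226 = 0.1361 g VSS per g bCOD removed.
ΔS = 766 − 6.15 = 759.9 mg/L, so the substrate removal rate is 4.82 × 759.9/1000 = 3.662 kg bCOD/d.
P_X = Y_obs · Q(S₀ − S) = 0.1361 × 3.662 = 0.4986 kg VSS/d.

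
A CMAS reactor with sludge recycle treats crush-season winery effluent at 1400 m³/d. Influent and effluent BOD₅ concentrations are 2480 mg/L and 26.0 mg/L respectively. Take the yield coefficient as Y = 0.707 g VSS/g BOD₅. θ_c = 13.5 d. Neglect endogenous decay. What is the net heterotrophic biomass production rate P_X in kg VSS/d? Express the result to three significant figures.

P_X ≈ 2430 kg VSS/d

Since k_d ≈ 0, Y_obs = Y = 0.707 g VSS/g BOD₅.
Mass of BOD₅ removed per day: Q(S₀ − S) = 1400 × 2454 g/m³ = 3436 kg/d.
Biomass produced: P_X = Y_obs·Q·ΔS = 0.7070 × 3436 ≈ 2429 kg VSS/d.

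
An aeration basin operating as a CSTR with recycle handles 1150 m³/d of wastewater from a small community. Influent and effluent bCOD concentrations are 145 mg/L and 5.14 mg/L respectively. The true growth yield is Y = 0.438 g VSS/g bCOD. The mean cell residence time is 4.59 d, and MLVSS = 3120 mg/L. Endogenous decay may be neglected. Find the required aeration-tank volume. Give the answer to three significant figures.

Biomass mass balance (decay neglected): V·X = Y·Q·(S₀ − S)·θ_c, so V = 0.438 × 1150 × (145 − 5.14) × 4.59 / 3120 = 103.6 m³.

V ≈ 104 m³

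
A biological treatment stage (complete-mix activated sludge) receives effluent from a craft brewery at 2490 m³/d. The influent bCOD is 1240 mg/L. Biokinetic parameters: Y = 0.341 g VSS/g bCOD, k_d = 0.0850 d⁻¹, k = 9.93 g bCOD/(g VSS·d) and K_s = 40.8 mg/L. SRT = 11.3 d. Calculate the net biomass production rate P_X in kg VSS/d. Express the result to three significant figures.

P_X ≈ 536 kg VSS/d

Effluent substrate depends only on kinetics and SRT: S = K_s(1 + k_d θ_c) / [θ_c(Yk − k_d) − 1] = 40.8 × (1 + 0.0850 × 11.3) / [11.3 × (0.341 × 9.93 − 0.0850) − 1] = 79.99 / 36.30 = 2.203 mg/L.
Correct the yield for decay: Y_obs = Y/(1 + k_d θ_c) = 0.341 / (1 + 0.0850 × 11.3) = 0.341 / 1.961 = 0.1739.
Mass of bCOD removed per day: Q(S₀ − S) = 2490 × 1238 g/m³ = 3082 kg/d.
Biomass produced: P_X = Y_obs·Q·ΔS = 0.1739 × 3082 ≈ 536.1 kg VSS/d.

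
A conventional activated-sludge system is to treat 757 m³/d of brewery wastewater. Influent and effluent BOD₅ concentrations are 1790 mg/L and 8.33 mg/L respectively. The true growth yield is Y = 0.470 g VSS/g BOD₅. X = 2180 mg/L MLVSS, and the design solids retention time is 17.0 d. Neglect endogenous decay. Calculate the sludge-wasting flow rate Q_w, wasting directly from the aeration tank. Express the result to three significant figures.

Biomass mass balance (decay neglected): V·X = Y·Q·(S₀ − S)·θ_c, so V = 0.470 × 757 × (1790 − 8.33) × 17.0 / 2180 = 4943 m³.
For wasting at MLVSS concentration, Q_w = V/θ_c = 4943/17.0 = 290.8 m³/d.

Q_w ≈ 291 m³/d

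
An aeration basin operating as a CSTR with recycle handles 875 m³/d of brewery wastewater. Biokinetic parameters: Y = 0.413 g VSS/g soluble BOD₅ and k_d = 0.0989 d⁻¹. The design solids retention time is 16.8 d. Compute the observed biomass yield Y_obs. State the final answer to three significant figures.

Y_obs ≈ 0.155 g VSS/g soluble BOD₅

The observed yield is Y_obs = Y/(1 + k_d·θ_c) = 0.413 / (1 + 0.0989 × 16.8) = 0.413 / 2.662 = 0.1552 g VSS per g soluble BOD₅ removed.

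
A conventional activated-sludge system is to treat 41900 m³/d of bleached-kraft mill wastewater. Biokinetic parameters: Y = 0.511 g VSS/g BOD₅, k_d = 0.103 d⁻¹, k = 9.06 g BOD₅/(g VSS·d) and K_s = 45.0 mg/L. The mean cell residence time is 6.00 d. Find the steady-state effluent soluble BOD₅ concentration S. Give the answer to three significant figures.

For a completely mixed reactor with recycle the Lawrence–McCarty relation gives S = K_s·(1 + k_d·θ_c) / [θ_c·(Y·k − k_d) − 1] = 45.0 × (1 + 0.103 × 6.00) / [6.00 × (0.511 × 9.06 − 0.103) − 1] = 72.81 / 26.16 = 2.783 mg/L.

S ≈ 2.78 mg/L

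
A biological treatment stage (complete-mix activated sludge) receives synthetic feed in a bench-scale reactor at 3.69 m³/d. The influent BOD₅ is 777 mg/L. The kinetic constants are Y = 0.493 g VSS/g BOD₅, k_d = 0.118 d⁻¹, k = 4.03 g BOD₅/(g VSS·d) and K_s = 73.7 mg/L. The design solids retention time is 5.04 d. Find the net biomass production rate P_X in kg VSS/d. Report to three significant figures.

P_X ≈ 0.870 kg VSS/d

Effluent substrate depends only on kinetics and SRT: S = K_s(1 + k_d θ_c) / [θ_c(Yk − k_d) − 1] = 73.7 × (1 + 0.118 × 5.04) / [5.04 × (0.493 × 4.03 − 0.118) − 1] = 117.5 / 8.419 = 13.96 mg/L.
Correct the yield for decay: Y_obs = Y/(1 + k_d θ_c) = 0.493 / (1 + 0.118 × 5.04) = 0.493 / 1.595 = 0.3091.
Substrate removed = Q·(S₀ − S) = 3.69 m³/d × (777 − 14.0) g/m³ = 2.82×10^3 g/d = 2.815 kg/d.
So the net sludge growth is P_X = 0.3091 × 2.815 = 0.8704 kg VSS/d.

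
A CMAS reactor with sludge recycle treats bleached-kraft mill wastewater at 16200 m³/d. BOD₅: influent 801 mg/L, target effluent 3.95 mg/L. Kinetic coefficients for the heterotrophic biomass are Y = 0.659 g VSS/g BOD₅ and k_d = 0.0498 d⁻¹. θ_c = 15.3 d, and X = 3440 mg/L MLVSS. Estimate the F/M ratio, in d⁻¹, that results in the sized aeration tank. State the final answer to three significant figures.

Steady-state biomass mass balance: V·X·(1 + k_d·θ_c) = Y·Q·(S₀ − S)·θ_c, so V = 0.659 × 16200 × (801 − 3.95) × 15.3 / [3440 × (1 + 0.0498 × 15.3)] = 1.3×10^8 / 6061 = 21480 m³.
F/M = applied load / biomass = Q·S₀/(V·X) = 16200 × 801 / (21480 × 3440) = 0.1756 d⁻¹.

F/M ≈ 0.176 d⁻¹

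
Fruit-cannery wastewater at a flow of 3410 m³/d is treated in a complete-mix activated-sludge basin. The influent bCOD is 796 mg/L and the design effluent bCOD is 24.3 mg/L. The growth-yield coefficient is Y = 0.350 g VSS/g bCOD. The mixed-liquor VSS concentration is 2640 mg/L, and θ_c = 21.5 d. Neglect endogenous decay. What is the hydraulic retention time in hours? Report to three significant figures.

τ ≈ 52.8 h

V·X = Y·Q·ΔS·θ_c gives V = 0.350 × 3410 × (796 − 24.3) × 21.5 / 2640 = 7501 m³.
τ = V/Q = 7501/3410 = 2.200 d, or 52.79 h.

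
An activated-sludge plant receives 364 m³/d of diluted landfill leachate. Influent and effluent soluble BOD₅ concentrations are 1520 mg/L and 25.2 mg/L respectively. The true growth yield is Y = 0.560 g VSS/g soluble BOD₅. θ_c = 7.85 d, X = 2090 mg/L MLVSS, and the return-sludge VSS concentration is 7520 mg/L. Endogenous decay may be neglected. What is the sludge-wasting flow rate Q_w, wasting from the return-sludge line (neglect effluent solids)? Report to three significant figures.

V·X = Y·Q·ΔS·θ_c gives V = 0.560 × 364 × (1520 − 25.2) × 7.85 / 2090 = 1144 m³.
θ_c = V·X/(Q_w·X_r) when wasting from the recycle, so Q_w = V·X/(θ_c·X_r) = 1144 × 2090 / (7.85 × 7520) = 40.52 m³/d.

Q_w ≈ 40.5 m³/d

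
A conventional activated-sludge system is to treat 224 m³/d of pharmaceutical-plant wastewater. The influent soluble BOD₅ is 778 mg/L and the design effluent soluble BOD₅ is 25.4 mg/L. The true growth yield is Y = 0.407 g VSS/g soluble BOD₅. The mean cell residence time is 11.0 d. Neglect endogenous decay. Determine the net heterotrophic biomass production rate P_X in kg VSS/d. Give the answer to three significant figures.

P_X ≈ 68.6 kg VSS/d

No decay correction is needed, so Y_obs = Y = 0.407.
Mass of soluble BOD₅ removed per day: Q(S₀ − S) = 224 × 752.6 g/m³ = 168.6 kg/d.
Net biomass production P_X = Y_obs × Q·(S₀ − S) = 0.4070 × 168.6 = 68.61 kg VSS/d.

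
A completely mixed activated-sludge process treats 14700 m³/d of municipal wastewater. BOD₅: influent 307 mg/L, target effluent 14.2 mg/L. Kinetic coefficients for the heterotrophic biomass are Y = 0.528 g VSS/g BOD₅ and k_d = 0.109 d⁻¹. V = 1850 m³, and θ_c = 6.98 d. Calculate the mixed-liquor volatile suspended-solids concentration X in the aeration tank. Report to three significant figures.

Solving the biomass balance for X: X = Y Q (S₀−S) θ_c / [V (1+k_d θ_c)] = 0.528 × 14700 × (307 − 14.2) × 6.98 / [1850 × (1 + 0.109 × 6.98)] = 4870 mg/L.

X ≈ 4870 mg/L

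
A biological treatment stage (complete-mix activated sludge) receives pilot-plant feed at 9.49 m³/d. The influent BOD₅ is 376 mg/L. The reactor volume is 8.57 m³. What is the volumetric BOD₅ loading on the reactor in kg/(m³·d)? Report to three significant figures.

L_v = Q S₀ / V = 9.49 × 376 × 10⁻³ / 8.570 = 0.4164 kg/(m³·d).

L_v ≈ 0.416 kg BOD₅/(m³·d)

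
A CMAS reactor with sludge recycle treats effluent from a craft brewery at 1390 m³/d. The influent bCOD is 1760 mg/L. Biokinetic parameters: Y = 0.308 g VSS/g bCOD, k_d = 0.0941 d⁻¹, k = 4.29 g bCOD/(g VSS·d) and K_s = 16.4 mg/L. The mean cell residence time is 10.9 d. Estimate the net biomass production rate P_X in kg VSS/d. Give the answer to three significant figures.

From the Monod/SRT balance for a CMAS, S = K_s·(1+k_d θ_c)/[θ_c·(Y k − k_d) − 1] = 16.4 × (1 + 0.0941 × 10.9) / [10.9 × (0.308 × 4.29 − 0.0941) − 1] = 33.22 / 12.38 = 2.684 mg/L.
The observed yield is Y_obs = Y/(1 + k_d·θ_c) = 0.308 / (1 + 0.0941 × 10.9) = 0.308 / 2.026 = 0.1520 g VSS per g bCOD removed.
ΔS = 1760 − 2.68 = 1757 mg/L, so the substrate removal rate is 1390 × 1757/1000 = 2443 kg bCOD/d.
Net biomass production P_X = Y_obs × Q·(S₀ − S) = 0.1520 × 2443 = 371.4 kg VSS/d.

P_X ≈ 371 kg VSS/d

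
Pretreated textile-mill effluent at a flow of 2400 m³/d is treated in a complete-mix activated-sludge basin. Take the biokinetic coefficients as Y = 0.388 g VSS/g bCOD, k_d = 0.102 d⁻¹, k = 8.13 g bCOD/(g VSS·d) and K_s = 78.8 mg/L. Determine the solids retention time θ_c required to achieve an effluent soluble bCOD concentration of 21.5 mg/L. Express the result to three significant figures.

θ_c ≈ 1.74 d

At the target effluent, Y k S/(K_s+S) = 0.388×8.13×21.5/100.3 = 0.6762 d⁻¹.
1/θ_c = 0.6762 − 0.102 = 0.5742 d⁻¹, so θ_c = 1.742 d.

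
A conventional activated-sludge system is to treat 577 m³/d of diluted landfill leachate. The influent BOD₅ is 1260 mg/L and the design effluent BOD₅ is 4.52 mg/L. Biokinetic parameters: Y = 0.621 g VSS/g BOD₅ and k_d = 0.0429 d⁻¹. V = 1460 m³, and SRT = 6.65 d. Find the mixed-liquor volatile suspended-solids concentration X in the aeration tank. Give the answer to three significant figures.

Solving the biomass balance for X: X = Y Q (S₀−S) θ_c / [V (1+k_d θ_c)] = 0.621 × 577 × (1260 − 4.52) × 6.65 / [1460 × (1 + 0.0429 × 6.65)] = 1594 mg/L.

X ≈ 1590 mg/L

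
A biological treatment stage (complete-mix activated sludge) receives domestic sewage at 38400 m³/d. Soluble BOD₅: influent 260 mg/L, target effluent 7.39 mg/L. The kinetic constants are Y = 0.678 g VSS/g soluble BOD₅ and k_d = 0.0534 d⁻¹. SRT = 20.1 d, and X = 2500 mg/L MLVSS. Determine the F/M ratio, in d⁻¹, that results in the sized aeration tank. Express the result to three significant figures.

F/M ≈ 0.157 d⁻¹

Steady-state biomass mass balance: V·X·(1 + k_d·θ_c) = Y·Q·(S₀ − S)·θ_c, so V = 0.678 × 38400 × (260 − 7.39) × 20.1 / [2500 × (1 + 0.0534 × 20.1)] = 1.32×10^8 / 5183 = 25503 m³.
F/M = Q·S₀ / (V·X) = 38400 × 260 / (25503 × 2500) = 0.1566 g soluble BOD₅·(g VSS·d)⁻¹.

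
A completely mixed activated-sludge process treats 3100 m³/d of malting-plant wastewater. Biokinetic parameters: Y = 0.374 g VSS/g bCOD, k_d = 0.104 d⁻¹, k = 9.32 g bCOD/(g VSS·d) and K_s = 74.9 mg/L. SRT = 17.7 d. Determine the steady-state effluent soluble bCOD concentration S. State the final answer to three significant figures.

For a completely mixed reactor with recycle the Lawrence–McCarty relation gives S = K_s·(1 + k_d·θ_c) / [θ_c·(Y·k − k_d) − 1] = 74.9 × (1 + 0.104 × 17.7) / [17.7 × (0.374 × 9.32 − 0.104) − 1] = 212.8 / 58.86 = 3.615 mg/L.

S ≈ 3.62 mg/L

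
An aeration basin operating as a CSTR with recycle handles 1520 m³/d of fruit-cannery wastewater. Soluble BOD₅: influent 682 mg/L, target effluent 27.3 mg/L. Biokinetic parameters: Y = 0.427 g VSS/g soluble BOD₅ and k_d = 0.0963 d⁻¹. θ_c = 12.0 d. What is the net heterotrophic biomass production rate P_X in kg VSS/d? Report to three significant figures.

P_X ≈ 197 kg VSS/d

Y_obs = Y / (1 + k_d θ_c) = 0.427 / (1 + 0.0963 × 12.0) = 0.427 / 2.156 = 0.1981.
Mass of soluble BOD₅ removed per day: Q(S₀ − S) = 1520 × 654.7 g/m³ = 995.1 kg/d.
Biomass produced: P_X = Y_obs·Q·ΔS = 0.1981 × 995.1 ≈ 197.1 kg VSS/d.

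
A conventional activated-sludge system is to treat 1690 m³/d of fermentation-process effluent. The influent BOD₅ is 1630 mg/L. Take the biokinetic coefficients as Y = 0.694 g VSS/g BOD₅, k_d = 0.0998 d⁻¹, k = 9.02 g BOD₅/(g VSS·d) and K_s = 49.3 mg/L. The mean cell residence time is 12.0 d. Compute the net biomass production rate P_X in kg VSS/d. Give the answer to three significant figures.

For a completely mixed reactor with recycle the Lawrence–McCarty relation gives S = K_s·(1 + k_d·θ_c) / [θ_c·(Y·k − k_d) − 1] = 49.3 × (1 + 0.0998 × 12.0) / [12.0 × (0.694 × 9.02 − 0.0998) − 1] = 108.3 / 72.92 = 1.486 mg/L.
Correct the yield for decay: Y_obs = Y/(1 + k_d θ_c) = 0.694 / (1 + 0.0998 × 12.0) = 0.694 / 2.198 = 0.3158.
Substrate removed = Q·(S₀ − S) = 1690 m³/d × (1630 − 1.49) g/m³ = 2.75×10^6 g/d = 2752 kg/d.
P_X = Y_obs · Q(S₀ − S) = 0.3158 × 2752 = 869.1 kg VSS/d.

P_X ≈ 869 kg VSS/d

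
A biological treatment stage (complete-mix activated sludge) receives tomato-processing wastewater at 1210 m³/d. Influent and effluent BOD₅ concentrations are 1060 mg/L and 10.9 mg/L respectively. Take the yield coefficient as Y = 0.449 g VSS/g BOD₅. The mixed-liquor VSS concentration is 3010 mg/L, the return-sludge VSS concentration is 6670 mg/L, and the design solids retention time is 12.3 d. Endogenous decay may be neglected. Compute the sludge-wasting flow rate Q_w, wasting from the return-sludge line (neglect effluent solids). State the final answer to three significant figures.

With k_d = 0 the design equation reduces to V = Y Q (S₀−S) θ_c / X = 0.449 × 1210 × (1060 − 10.9) × 12.3 / 3010 = 2329 m³.
Q_w = (V·X)/(θ_c X_r) = 2329 × 3010 / (12.3 × 6670) = 85.45 m³/d.

Q_w ≈ 85.5 m³/d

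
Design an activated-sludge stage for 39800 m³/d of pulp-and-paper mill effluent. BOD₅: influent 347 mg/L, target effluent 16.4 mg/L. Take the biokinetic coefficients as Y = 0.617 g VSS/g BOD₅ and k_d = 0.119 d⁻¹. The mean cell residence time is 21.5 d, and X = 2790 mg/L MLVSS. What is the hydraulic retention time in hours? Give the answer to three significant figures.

τ ≈ 10.6 h

Rearranging the biomass balance for a CMAS with decay, V = Y·Q·ΔS·θ_c / [X·(1+k_d θ_c)] = 0.617 × 39800 × (347 − 16.4) × 21.5 / [2790 × (1 + 0.119 × 21.5)] = 1.75×10^8 / 9928 = 17581 m³.
τ = V/Q = 17581/39800 = 0.4417 d, or 10.60 h.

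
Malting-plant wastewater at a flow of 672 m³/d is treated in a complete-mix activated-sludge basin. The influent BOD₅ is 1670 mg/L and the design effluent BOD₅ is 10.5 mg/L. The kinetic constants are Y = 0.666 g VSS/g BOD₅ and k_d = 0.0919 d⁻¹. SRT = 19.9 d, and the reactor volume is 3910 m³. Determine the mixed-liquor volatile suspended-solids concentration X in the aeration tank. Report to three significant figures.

X ≈ 1340 mg/L

From V·X·(1 + k_d·θ_c) = Y·Q·(S₀ − S)·θ_c: X = 0.666 × 672 × (1670 − 10.5) × 19.9 / [3910 × (1 + 0.0919 × 19.9)] = 1336 mg/L.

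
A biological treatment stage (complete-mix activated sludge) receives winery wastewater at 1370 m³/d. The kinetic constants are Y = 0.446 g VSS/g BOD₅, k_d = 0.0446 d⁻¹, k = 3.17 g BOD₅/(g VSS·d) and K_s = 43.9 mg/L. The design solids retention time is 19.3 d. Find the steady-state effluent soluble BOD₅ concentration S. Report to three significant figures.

S ≈ 3.21 mg/L

For a completely mixed reactor with recycle the Lawrence–McCarty relation gives S = K_s·(1 + k_d·θ_c) / [θ_c·(Y·k − k_d) − 1] = 43.9 × (1 + 0.0446 × 19.3) / [19.3 × (0.446 × 3.17 − 0.0446) − 1] = 81.69 / 25.43 = 3.213 mg/L.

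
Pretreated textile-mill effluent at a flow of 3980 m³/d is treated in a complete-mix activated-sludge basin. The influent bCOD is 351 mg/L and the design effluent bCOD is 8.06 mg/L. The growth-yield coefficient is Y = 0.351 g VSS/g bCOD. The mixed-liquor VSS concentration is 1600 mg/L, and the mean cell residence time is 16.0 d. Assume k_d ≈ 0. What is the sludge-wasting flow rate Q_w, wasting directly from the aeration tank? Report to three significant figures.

With k_d = 0 the design equation reduces to V = Y Q (S₀−S) θ_c / X = 0.351 × 3980 × (351 − 8.06) × 16.0 / 1600 = 4791 m³.
With mixed-liquor wasting, θ_c = V/Q_w, so Q_w = V/θ_c = 4791/16.0 = 299.4 m³/d.

Q_w ≈ 299 m³/d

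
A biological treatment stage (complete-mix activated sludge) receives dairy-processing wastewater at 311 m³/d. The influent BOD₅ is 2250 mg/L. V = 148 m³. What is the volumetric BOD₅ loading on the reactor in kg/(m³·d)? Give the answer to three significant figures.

L_v ≈ 4.73 kg BOD₅/(m³·d)

Volumetric loading L_v = Q·S₀ / V = 311 × 2250 g/m³ / 148.0 m³ = 4728 g/(m³·d) = 4.728 kg BOD₅/(m³·d).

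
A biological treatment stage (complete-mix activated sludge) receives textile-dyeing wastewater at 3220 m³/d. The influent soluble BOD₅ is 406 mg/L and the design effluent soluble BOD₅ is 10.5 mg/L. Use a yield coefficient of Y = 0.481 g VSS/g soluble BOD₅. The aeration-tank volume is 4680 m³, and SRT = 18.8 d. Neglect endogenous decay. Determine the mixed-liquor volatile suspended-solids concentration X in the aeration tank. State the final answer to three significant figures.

From V·X = Y·Q·(S₀ − S)·θ_c (decay neglected): X = 0.481 × 3220 × (406 − 10.5) × 18.8 / 4680 = 2461 mg/L.

X ≈ 2460 mg/L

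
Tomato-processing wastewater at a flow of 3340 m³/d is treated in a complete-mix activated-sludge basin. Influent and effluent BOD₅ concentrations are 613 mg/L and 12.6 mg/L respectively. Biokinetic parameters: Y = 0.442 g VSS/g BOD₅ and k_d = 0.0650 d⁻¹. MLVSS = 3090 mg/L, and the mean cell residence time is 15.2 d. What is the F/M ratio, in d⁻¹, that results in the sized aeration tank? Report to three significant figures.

F/M ≈ 0.302 d⁻¹

Steady-state biomass mass balance: V·X·(1 + k_d·θ_c) = Y·Q·(S₀ − S)·θ_c, so V = 0.442 × 3340 × (613 − 12.6) × 15.2 / [3090 × (1 + 0.0650 × 15.2)] = 1.35×10^7 / 6143 = 2193 m³.
F/M = applied load / biomass = Q·S₀/(V·X) = 3340 × 613 / (2193 × 3090) = 0.3021 d⁻¹.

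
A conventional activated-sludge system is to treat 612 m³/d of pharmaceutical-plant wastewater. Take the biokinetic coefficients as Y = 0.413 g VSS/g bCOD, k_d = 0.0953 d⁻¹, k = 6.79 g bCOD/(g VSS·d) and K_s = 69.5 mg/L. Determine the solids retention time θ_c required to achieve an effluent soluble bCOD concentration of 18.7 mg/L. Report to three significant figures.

θ_c ≈ 2.00 d

At the target effluent, Y k S/(K_s+S) = 0.413×6.79×18.7/88.20 = 0.5946 d⁻¹.
Then 1/θ_c = μ − k_d = 0.5946 − 0.0953 = 0.4993 d⁻¹, giving θ_c = 2.003 d.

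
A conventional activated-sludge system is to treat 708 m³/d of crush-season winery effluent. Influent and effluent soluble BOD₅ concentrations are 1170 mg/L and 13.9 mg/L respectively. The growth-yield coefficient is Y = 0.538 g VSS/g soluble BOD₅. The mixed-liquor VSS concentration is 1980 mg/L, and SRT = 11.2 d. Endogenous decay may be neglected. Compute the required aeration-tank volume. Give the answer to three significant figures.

With k_d = 0 the design equation reduces to V = Y Q (S₀−S) θ_c / X = 0.538 × 708 × (1170 − 13.9) × 11.2 / 1980 = 2491 m³.

V ≈ 2490 m³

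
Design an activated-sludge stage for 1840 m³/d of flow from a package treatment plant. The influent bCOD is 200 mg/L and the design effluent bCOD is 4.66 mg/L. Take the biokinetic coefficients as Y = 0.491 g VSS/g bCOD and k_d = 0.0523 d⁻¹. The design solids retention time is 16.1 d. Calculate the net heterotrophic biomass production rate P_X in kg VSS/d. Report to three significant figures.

P_X ≈ 95.8 kg VSS/d

Observed yield with endogenous decay: Y_obs = Y / (1 + k_d·θ_c) = 0.491 / (1 + 0.0523 × 16.1) = 0.491 / 1.842 = 0.2666 g VSS/g bCOD.
ΔS = 200 − 4.66 = 195.3 mg/L, so the substrate removal rate is 1840 × 195.3/1000 = 359.4 kg bCOD/d.
So the net sludge growth is P_X = 0.2666 × 359.4 = 95.81 kg VSS/d.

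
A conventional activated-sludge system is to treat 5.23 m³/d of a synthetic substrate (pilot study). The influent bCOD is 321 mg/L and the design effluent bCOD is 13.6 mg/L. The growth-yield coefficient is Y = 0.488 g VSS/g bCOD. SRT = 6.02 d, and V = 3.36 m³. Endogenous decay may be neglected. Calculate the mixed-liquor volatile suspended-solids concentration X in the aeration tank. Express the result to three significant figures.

X ≈ 1410 mg/L

X = Y·Q·ΔS·θ_c / V = 0.488 × 5.23 × (321 − 13.6) × 6.02 / 3.36 = 1406 mg/L.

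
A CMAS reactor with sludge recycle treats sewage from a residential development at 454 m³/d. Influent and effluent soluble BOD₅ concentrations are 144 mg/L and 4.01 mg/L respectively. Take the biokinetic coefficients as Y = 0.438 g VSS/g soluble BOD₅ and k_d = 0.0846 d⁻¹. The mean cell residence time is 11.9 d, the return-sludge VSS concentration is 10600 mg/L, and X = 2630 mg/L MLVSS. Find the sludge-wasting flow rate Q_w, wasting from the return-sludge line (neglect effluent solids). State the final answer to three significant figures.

Q_w ≈ 1.31 m³/d

Steady-state biomass mass balance: V·X·(1 + k_d·θ_c) = Y·Q·(S₀ − S)·θ_c, so V = 0.438 × 454 × (144 − 4.01) × 11.9 / [2630 × (1 + 0.0846 × 11.9)] = 3.31×10^5 / 5278 = 62.77 m³.
Wasting from the return line (neglecting effluent solids): Q_w = V·X / (θ_c·X_r) = 62.77 × 2630 / (11.9 × 10600) = 1.309 m³/d.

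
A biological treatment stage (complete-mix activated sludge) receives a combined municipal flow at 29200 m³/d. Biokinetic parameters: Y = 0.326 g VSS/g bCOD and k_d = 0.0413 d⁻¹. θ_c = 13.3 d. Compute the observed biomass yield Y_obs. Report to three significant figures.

Y_obs ≈ 0.210 g VSS/g bCOD

Correct the yield for decay: Y_obs = Y/(1 + k_d θ_c) = 0.326 / (1 + 0.0413 × 13.3) = 0.326 / 1.549 = 0.2104.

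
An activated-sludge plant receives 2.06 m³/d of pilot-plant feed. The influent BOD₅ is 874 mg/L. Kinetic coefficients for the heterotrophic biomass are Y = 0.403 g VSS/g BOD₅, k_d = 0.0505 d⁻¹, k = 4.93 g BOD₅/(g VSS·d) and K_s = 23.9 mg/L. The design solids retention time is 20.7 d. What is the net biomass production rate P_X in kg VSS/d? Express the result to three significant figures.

P_X ≈ 0.354 kg VSS/d

From the Monod/SRT balance for a CMAS, S = K_s·(1+k_d θ_c)/[θ_c·(Y k − k_d) − 1] = 23.9 × (1 + 0.0505 × 20.7) / [20.7 × (0.403 × 4.93 − 0.0505) − 1] = 48.88 / 39.08 = 1.251 mg/L.
Observed yield with endogenous decay: Y_obs = Y / (1 + k_d·θ_c) = 0.403 / (1 + 0.0505 × 20.7) = 0.403 / 2.045 = 0.1970 g VSS/g BOD₅.
ΔS = 874 − 1.25 = 872.8 mg/L, so the substrate removal rate is 2.06 × 872.8/1000 = 1.798 kg BOD₅/d.
Biomass produced: P_X = Y_obs·Q·ΔS = 0.1970 × 1.798 ≈ 0.3542 kg VSS/d.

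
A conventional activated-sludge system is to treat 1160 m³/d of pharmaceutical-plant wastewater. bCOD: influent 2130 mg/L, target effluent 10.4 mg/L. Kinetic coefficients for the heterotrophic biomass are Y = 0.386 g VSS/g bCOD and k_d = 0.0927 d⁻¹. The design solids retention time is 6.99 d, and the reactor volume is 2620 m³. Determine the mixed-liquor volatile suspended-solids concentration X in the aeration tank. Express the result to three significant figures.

X ≈ 1540 mg/L

X = Y·Q·ΔS·θ_c / [V·(1 + k_d θ_c)] = 0.386 × 1160 × (2130 − 10.4) × 6.99 / [2620 × (1 + 0.0927 × 6.99)] = 1536 mg/L.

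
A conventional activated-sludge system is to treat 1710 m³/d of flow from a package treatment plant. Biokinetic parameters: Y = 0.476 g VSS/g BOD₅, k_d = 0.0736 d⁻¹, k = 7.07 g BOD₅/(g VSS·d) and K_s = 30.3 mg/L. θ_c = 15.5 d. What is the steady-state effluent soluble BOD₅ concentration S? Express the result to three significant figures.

From the Monod/SRT balance for a CMAS, S = K_s·(1+k_d θ_c)/[θ_c·(Y k − k_d) − 1] = 30.3 × (1 + 0.0736 × 15.5) / [15.5 × (0.476 × 7.07 − 0.0736) − 1] = 64.87 / 50.02 = 1.297 mg/L.

S ≈ 1.30 mg/L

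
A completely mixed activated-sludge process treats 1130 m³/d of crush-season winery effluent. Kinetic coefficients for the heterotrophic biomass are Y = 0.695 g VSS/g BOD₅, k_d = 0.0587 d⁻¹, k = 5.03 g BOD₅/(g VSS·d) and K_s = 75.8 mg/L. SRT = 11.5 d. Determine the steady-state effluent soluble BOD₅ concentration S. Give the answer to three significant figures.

For a completely mixed reactor with recycle the Lawrence–McCarty relation gives S = K_s·(1 + k_d·θ_c) / [θ_c·(Y·k − k_d) − 1] = 75.8 × (1 + 0.0587 × 11.5) / [11.5 × (0.695 × 5.03 − 0.0587) − 1] = 127.0 / 38.53 = 3.296 mg/L.

S ≈ 3.30 mg/L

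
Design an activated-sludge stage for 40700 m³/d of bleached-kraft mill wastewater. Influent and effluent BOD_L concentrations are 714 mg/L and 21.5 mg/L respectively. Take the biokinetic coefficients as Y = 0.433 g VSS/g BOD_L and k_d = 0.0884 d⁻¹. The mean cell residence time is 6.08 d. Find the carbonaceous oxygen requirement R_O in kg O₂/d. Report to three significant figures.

Correct the yield for decay: Y_obs = Y/(1 + k_d θ_c) = 0.433 / (1 + 0.0884 × 6.08) = 0.433 / 1.537 = 0.2816.
Substrate removed = Q·(S₀ − S) = 40700 m³/d × (714 − 21.5) g/m³ = 2.82×10^7 g/d = 28185 kg/d.
Net sludge production P_X = 0.2816 × 28185 = 7938 kg VSS/d.
Carbonaceous O₂ demand = substrate oxidised − cell-mass equivalent = 28185 − 1.42 × 7938 = 16913 kg O₂/d.

R_O ≈ 16900 kg O₂/d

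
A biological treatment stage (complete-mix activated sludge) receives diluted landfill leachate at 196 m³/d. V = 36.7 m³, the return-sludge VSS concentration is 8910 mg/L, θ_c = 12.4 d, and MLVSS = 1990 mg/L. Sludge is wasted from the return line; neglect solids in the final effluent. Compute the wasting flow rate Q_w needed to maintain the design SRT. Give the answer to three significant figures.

Wasting from the return line (neglecting effluent solids): Q_w = V·X / (θ_c·X_r) = 36.70 × 1990 / (12.4 × 8910) = 0.6610 m³/d.

Q_w ≈ 0.661 m³/d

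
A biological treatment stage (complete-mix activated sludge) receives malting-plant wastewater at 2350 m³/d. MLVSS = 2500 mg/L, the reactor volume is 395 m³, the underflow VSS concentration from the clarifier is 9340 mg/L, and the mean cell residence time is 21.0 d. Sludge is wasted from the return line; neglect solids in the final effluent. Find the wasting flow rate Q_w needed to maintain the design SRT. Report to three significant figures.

Q_w ≈ 5.03 m³/d

Q_w = (V·X)/(θ_c X_r) = 395.0 × 2500 / (21.0 × 9340) = 5.035 m³/d.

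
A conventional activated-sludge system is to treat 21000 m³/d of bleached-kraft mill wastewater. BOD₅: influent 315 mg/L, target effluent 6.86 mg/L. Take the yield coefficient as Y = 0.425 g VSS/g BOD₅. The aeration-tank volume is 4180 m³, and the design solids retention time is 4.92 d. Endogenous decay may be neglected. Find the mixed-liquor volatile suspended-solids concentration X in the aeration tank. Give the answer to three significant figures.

X ≈ 3240 mg/L

From V·X = Y·Q·(S₀ − S)·θ_c (decay neglected): X = 0.425 × 21000 × (315 − 6.86) × 4.92 / 4180 = 3237 mg/L.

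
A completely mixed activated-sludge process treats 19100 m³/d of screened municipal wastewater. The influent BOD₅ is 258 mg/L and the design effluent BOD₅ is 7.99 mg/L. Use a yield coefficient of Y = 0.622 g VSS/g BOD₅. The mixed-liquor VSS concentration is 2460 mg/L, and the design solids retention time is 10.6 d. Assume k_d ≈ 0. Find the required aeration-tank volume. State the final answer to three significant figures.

V ≈ 12800 m³

V·X = Y·Q·ΔS·θ_c gives V = 0.622 × 19100 × (258 − 7.99) × 10.6 / 2460 = 12798 m³.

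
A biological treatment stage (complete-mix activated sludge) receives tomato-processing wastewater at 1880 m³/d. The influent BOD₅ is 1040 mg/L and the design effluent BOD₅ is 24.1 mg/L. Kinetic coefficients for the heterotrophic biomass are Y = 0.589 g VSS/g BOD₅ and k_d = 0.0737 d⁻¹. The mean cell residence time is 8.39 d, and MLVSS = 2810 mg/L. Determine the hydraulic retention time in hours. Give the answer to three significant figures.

Steady-state biomass mass balance: V·X·(1 + k_d·θ_c) = Y·Q·(S₀ − S)·θ_c, so V = 0.589 × 1880 × (1040 − 24.1) × 8.39 / [2810 × (1 + 0.0737 × 8.39)] = 9.44×10^6 / 4548 = 2075 m³.
τ = V/Q = 2075/1880 = 1.104 d, or 26.49 h.

τ ≈ 26.5 h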